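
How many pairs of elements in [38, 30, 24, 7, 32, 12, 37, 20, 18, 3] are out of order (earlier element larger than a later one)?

Count, for each position, how many later elements it exceeds:
38: 9
30: 6
24: 5
7: 1
32: 4
12: 1
37: 3
20: 2
18: 1
3: 0
Sum: 9 + 6 + 5 + 1 + 4 + 1 + 3 + 2 + 1 + 0 = 32

Inversions: 32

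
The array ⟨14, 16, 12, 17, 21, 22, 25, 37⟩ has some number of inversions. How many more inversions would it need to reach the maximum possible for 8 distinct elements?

Maximum inversions for 8 distinct elements is C(8, 2) = 8·7/2 = 28.
Current inversions — for each element, count later smaller elements:
14: 1
16: 1
12: 0
17: 0
21: 0
22: 0
25: 0
37: 0
Current total: 1 + 1 + 0 + 0 + 0 + 0 + 0 + 0 = 2
Shortfall: 28 − 2 = 26

26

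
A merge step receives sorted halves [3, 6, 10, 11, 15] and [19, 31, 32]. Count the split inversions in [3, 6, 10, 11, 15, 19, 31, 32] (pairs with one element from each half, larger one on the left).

Take each right-half value and tally the left-half values above it:
r = 19: none → 0
r = 31: none → 0
r = 32: none → 0
Cross-inversions: 0 + 0 + 0 = 0

0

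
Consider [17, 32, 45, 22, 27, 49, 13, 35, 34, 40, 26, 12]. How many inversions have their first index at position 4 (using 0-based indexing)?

3

The element at index 4 is 27.
Elements after it: 49, 13, 35, 34, 40, 26, 12
Those smaller than 27: 13, 26, 12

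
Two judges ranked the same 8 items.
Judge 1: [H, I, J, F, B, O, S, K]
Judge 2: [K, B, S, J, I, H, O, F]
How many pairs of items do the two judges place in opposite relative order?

Assign each item its position (1..8) in the first ordering, then rewrite the second ordering as that position sequence:
positions: H→1, I→2, J→3, F→4, B→5, O→6, S→7, K→8
second ordering as positions: [8, 5, 7, 3, 2, 1, 6, 4]
Discordant pairs = inversions in this position sequence.
8: 5, 7, 3, 2, 1, 6, 4 → 7
5: 3, 2, 1, 4 → 4
7: 3, 2, 1, 6, 4 → 5
3: 2, 1 → 2
2: 1 → 1
1: 0
6: 4 → 1
4: 0
Total: 7 + 4 + 5 + 2 + 1 + 0 + 1 + 0 = 20

Discordant pairs: 20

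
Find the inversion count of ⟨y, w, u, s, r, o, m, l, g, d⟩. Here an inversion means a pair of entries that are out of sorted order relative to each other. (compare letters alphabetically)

There are 45 inversions.

For each element, count later entries that are smaller:
y: 9
w: 8
u: 7
s: 6
r: 5
o: 4
m: 3
l: 2
g: 1
d: 0
Sum: 9 + 8 + 7 + 6 + 5 + 4 + 3 + 2 + 1 + 0 = 45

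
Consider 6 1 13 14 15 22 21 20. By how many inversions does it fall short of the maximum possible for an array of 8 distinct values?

Maximum inversions for 8 distinct elements is C(8, 2) = 8·7/2 = 28.
Current inversions — for each element, count later smaller elements:
6: 1
1: 0
13: 0
14: 0
15: 0
22: 2
21: 1
20: 0
Current total: 1 + 0 + 0 + 0 + 0 + 2 + 1 + 0 = 4
Shortfall: 28 − 4 = 24

24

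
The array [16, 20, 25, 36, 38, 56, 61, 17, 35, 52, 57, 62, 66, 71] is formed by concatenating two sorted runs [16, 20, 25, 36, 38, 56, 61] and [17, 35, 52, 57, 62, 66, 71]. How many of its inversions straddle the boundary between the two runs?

13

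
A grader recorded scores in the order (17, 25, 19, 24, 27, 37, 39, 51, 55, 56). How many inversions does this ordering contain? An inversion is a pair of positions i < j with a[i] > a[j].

Count, for each position, how many later elements it exceeds:
17: 0
25: 2
19: 0
24: 0
27: 0
37: 0
39: 0
51: 0
55: 0
56: 0
Sum: 0 + 2 + 0 + 0 + 0 + 0 + 0 + 0 + 0 + 0 = 2

2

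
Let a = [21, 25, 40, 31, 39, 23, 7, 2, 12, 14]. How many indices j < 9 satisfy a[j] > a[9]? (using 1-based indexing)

6 such elements

The element at index 9 is 12.
Elements before it: 21, 25, 40, 31, 39, 23, 7, 2
Those larger than 12: 21, 25, 40, 31, 39, 23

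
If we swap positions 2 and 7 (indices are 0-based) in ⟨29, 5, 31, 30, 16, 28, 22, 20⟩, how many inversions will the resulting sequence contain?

10 inversions

Positions 2 and 7 hold 31 and 20; after swapping, the array is [29, 5, 20, 30, 16, 28, 22, 31].
For each element, count later entries that are smaller:
29: 5
5: 0
20: 1
30: 3
16: 0
28: 1
22: 0
31: 0
Sum: 5 + 0 + 1 + 3 + 0 + 1 + 0 + 0 = 10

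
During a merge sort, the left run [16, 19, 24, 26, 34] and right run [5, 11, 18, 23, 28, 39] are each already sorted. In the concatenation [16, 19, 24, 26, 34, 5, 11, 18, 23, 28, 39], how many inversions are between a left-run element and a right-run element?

Count, for every r in R, how many entries of L exceed r:
r = 5: 16, 19, 24, 26, 34 → 5
r = 11: 16, 19, 24, 26, 34 → 5
r = 18: 19, 24, 26, 34 → 4
r = 23: 24, 26, 34 → 3
r = 28: 34 → 1
r = 39: none → 0
Cross-inversions: 5 + 5 + 4 + 3 + 1 + 0 = 18

18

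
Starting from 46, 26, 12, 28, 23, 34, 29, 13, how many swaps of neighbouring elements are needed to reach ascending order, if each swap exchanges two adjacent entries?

16

Minimum adjacent swaps = number of inversions (each swap of adjacent out-of-order elements removes one inversion and no swap can remove more).
Count inversions — for each element, later elements that are smaller:
46: 26, 12, 28, 23, 34, 29, 13 → 7
26: 12, 23, 13 → 3
12: none → 0
28: 23, 13 → 2
23: 13 → 1
34: 29, 13 → 2
29: 13 → 1
13: none → 0
Total inversions: 7 + 3 + 0 + 2 + 1 + 2 + 1 + 0 = 16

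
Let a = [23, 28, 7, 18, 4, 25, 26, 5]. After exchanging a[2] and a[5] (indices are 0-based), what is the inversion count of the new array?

Positions 2 and 5 hold 7 and 25; after swapping, the array is [23, 28, 25, 18, 4, 7, 26, 5].
Element-by-element contributions:
23 → 18, 4, 7, 5 → 4
28 → 25, 18, 4, 7, 26, 5 → 6
25 → 18, 4, 7, 5 → 4
18 → 4, 7, 5 → 3
4 → none → 0
7 → 5 → 1
26 → 5 → 1
5 → none → 0
Sum: 4 + 6 + 4 + 3 + 0 + 1 + 1 + 0 = 19

19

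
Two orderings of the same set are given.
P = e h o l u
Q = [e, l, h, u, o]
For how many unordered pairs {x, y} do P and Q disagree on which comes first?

Assign each item its position (1..5) in the first ordering, then rewrite the second ordering as that position sequence:
positions: e→1, h→2, o→3, l→4, u→5
second ordering as positions: [1, 4, 2, 5, 3]
Discordant pairs = inversions in this position sequence.
1: 0
4: 2, 3 → 2
2: 0
5: 3 → 1
3: 0
Total: 0 + 2 + 0 + 1 + 0 = 3

3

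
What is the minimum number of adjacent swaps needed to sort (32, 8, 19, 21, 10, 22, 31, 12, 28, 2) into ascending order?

24 swaps

Each adjacent swap fixes exactly one inversion, so the minimum swap count equals the number of inversions.
Count inversions — for each element, later elements that are smaller:
32: 8, 19, 21, 10, 22, 31, 12, 28, 2 → 9
8: 2 → 1
19: 10, 12, 2 → 3
21: 10, 12, 2 → 3
10: 2 → 1
22: 12, 2 → 2
31: 12, 28, 2 → 3
12: 2 → 1
28: 2 → 1
2: none → 0
Total inversions: 9 + 1 + 3 + 3 + 1 + 2 + 3 + 1 + 1 + 0 = 24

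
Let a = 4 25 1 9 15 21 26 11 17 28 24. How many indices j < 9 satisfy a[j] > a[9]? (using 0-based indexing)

0

The element at index 9 is 28.
Elements before it: 4, 25, 1, 9, 15, 21, 26, 11, 17
None of them are larger than 28.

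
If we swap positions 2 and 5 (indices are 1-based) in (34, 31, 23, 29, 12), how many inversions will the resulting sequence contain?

Positions 2 and 5 hold 31 and 12; after swapping, the array is [34, 12, 23, 29, 31].
For each element, count later entries that are smaller:
34 → 12, 23, 29, 31 → 4
12 → none → 0
23 → none → 0
29 → none → 0
31 → none → 0
Sum: 4 + 0 + 0 + 0 + 0 = 4

Inversions: 4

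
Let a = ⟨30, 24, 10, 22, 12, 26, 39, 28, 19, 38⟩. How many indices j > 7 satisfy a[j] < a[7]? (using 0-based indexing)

1

The element at index 7 is 28.
Elements after it: 19, 38
Those smaller than 28: 19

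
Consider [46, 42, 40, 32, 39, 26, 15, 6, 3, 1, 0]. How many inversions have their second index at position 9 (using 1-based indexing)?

The element at index 9 is 3.
Elements before it: 46, 42, 40, 32, 39, 26, 15, 6
Those larger than 3: 46, 42, 40, 32, 39, 26, 15, 6

8 such elements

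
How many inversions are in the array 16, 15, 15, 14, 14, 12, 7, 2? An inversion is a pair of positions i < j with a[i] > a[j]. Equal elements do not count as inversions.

There are 26 inversions.

For each element, count later entries that are smaller:
16: 7
15: 5
15: 5
14: 3
14: 3
12: 2
7: 1
2: 0
Sum: 7 + 5 + 5 + 3 + 3 + 2 + 1 + 0 = 26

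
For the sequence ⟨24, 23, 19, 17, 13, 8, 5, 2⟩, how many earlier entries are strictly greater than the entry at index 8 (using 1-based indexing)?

The element at index 8 is 2.
Elements before it: 24, 23, 19, 17, 13, 8, 5
Those larger than 2: 24, 23, 19, 17, 13, 8, 5

7 such elements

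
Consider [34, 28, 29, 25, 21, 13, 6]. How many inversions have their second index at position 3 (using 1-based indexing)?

The element at index 3 is 29.
Elements before it: 34, 28
Those larger than 29: 34

1 such element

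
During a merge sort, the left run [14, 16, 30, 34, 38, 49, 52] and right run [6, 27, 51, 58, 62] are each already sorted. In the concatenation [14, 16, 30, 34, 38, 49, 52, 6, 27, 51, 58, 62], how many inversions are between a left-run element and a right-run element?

Count, for every r in R, how many entries of L exceed r:
r = 6: 14, 16, 30, 34, 38, 49, 52 → 7
r = 27: 30, 34, 38, 49, 52 → 5
r = 51: 52 → 1
r = 58: none → 0
r = 62: none → 0
Cross-inversions: 7 + 5 + 1 + 0 + 0 = 13

13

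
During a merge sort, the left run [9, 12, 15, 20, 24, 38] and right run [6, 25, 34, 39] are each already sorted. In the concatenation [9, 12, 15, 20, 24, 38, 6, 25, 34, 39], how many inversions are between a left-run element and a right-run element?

8 cross-inversions

For each element r of the right run, count left-run elements greater than r:
r = 6: 9, 12, 15, 20, 24, 38 → 6
r = 25: 38 → 1
r = 34: 38 → 1
r = 39: none → 0
Cross-inversions: 6 + 1 + 1 + 0 = 8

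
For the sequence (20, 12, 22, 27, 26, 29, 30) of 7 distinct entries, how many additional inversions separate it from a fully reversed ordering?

19 inversions short

Maximum inversions for 7 distinct elements is C(7, 2) = 7·6/2 = 21.
Current inversions — for each element, count later smaller elements:
20: 1
12: 0
22: 0
27: 1
26: 0
29: 0
30: 0
Current total: 1 + 0 + 0 + 1 + 0 + 0 + 0 = 2
Shortfall: 21 − 2 = 19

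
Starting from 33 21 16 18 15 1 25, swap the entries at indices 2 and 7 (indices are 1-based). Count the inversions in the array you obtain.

Positions 2 and 7 hold 21 and 25; after swapping, the array is [33, 25, 16, 18, 15, 1, 21].
Sweep left to right; for each value list the smaller values that follow it:
33: 6
25: 5
16: 2
18: 2
15: 1
1: 0
21: 0
Sum: 6 + 5 + 2 + 2 + 1 + 0 + 0 = 16

There are 16 inversions.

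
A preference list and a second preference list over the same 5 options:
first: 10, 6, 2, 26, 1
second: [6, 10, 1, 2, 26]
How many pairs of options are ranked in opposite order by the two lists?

Assign each item its position (1..5) in the first ordering, then rewrite the second ordering as that position sequence:
positions: 10→1, 6→2, 2→3, 26→4, 1→5
second ordering as positions: [2, 1, 5, 3, 4]
Discordant pairs = inversions in this position sequence.
2: 1 → 1
1: 0
5: 3, 4 → 2
3: 0
4: 0
Total: 1 + 0 + 2 + 0 + 0 = 3

3 pairs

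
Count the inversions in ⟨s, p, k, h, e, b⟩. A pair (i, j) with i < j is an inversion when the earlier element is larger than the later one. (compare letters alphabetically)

Count, for each position, how many later elements it exceeds:
s → p, k, h, e, b → 5
p → k, h, e, b → 4
k → h, e, b → 3
h → e, b → 2
e → b → 1
b → none → 0
Sum: 5 + 4 + 3 + 2 + 1 + 0 = 15

There are 15 inversions.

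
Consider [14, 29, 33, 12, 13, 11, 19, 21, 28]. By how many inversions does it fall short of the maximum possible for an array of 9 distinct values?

Maximum inversions for 9 distinct elements is C(9, 2) = 9·8/2 = 36.
Current inversions — for each element, count later smaller elements:
14: 3
29: 6
33: 6
12: 1
13: 1
11: 0
19: 0
21: 0
28: 0
Current total: 3 + 6 + 6 + 1 + 1 + 0 + 0 + 0 + 0 = 17
Shortfall: 36 − 17 = 19

19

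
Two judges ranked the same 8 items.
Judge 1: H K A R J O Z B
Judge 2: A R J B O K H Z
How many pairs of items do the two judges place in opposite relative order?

13

Assign each item its position (1..8) in the first ordering, then rewrite the second ordering as that position sequence:
positions: H→1, K→2, A→3, R→4, J→5, O→6, Z→7, B→8
second ordering as positions: [3, 4, 5, 8, 6, 2, 1, 7]
Discordant pairs = inversions in this position sequence.
3: 2, 1 → 2
4: 2, 1 → 2
5: 2, 1 → 2
8: 6, 2, 1, 7 → 4
6: 2, 1 → 2
2: 1 → 1
1: 0
7: 0
Total: 2 + 2 + 2 + 4 + 2 + 1 + 0 + 0 = 13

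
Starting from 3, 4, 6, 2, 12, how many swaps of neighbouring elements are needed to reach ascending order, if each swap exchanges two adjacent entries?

The minimum number of adjacent swaps to sort an array equals its inversion count, since every such swap removes exactly one inversion.
Count inversions — for each element, later elements that are smaller:
3: 2 → 1
4: 2 → 1
6: 2 → 1
2: none → 0
12: none → 0
Total inversions: 1 + 1 + 1 + 0 + 0 = 3

3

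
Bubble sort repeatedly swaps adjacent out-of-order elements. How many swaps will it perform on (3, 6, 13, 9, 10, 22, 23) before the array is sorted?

2 swaps

The minimum number of adjacent swaps to sort an array equals its inversion count, since every such swap removes exactly one inversion.
Count inversions — for each element, later elements that are smaller:
3: none → 0
6: none → 0
13: 9, 10 → 2
9: none → 0
10: none → 0
22: none → 0
23: none → 0
Total inversions: 0 + 0 + 2 + 0 + 0 + 0 + 0 = 2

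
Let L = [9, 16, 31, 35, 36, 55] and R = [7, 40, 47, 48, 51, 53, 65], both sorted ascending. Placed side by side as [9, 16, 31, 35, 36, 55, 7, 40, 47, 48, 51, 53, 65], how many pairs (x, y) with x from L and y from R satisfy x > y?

11 split inversions

Count, for every r in R, how many entries of L exceed r:
r = 7: 9, 16, 31, 35, 36, 55 → 6
r = 40: 55 → 1
r = 47: 55 → 1
r = 48: 55 → 1
r = 51: 55 → 1
r = 53: 55 → 1
r = 65: none → 0
Cross-inversions: 6 + 1 + 1 + 1 + 1 + 1 + 0 = 11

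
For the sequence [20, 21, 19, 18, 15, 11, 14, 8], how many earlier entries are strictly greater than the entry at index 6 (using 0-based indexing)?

The element at index 6 is 14.
Elements before it: 20, 21, 19, 18, 15, 11
Those larger than 14: 20, 21, 19, 18, 15

5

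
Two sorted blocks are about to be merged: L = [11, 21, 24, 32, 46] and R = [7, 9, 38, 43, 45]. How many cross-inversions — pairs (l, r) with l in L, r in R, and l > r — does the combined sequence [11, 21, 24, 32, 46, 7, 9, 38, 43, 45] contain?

13

Take each right-half value and tally the left-half values above it:
r = 7: 11, 21, 24, 32, 46 → 5
r = 9: 11, 21, 24, 32, 46 → 5
r = 38: 46 → 1
r = 43: 46 → 1
r = 45: 46 → 1
Cross-inversions: 5 + 5 + 1 + 1 + 1 = 13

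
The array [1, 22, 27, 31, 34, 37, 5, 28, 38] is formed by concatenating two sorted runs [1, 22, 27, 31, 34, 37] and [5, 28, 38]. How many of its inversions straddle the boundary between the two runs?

For each element r of the right run, count left-run elements greater than r:
r = 5: 22, 27, 31, 34, 37 → 5
r = 28: 31, 34, 37 → 3
r = 38: none → 0
Cross-inversions: 5 + 3 + 0 = 8

8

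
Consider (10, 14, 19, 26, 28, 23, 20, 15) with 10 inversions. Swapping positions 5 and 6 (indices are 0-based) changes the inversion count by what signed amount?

-1

Positions 5 and 6 hold 23 and 20; after swapping, the array is [10, 14, 19, 26, 28, 20, 23, 15].
Count, for each position, how many later elements it exceeds:
10 → none → 0
14 → none → 0
19 → 15 → 1
26 → 20, 23, 15 → 3
28 → 20, 23, 15 → 3
20 → 15 → 1
23 → 15 → 1
15 → none → 0
Sum: 0 + 0 + 1 + 3 + 3 + 1 + 1 + 0 = 9
Change: 9 − 10 = -1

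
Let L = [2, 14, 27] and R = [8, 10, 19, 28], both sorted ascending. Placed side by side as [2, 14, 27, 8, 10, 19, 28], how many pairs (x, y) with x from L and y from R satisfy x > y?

Split inversions: 5

Take each right-half value and tally the left-half values above it:
r = 8: 14, 27 → 2
r = 10: 14, 27 → 2
r = 19: 27 → 1
r = 28: none → 0
Cross-inversions: 2 + 2 + 1 + 0 = 5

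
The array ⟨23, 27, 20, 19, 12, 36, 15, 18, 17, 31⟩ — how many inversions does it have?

26

Sweep left to right; for each value list the smaller values that follow it:
23: 6
27: 6
20: 5
19: 4
12: 0
36: 4
15: 0
18: 1
17: 0
31: 0
Sum: 6 + 6 + 5 + 4 + 0 + 4 + 0 + 1 + 0 + 0 = 26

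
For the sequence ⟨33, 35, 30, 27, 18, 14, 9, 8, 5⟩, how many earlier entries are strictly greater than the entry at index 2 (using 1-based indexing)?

0

The element at index 2 is 35.
Elements before it: 33
None of them are larger than 35.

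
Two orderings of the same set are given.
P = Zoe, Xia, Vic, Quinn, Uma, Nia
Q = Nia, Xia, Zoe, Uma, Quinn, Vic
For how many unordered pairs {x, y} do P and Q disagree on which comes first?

Assign each item its position (1..6) in the first ordering, then rewrite the second ordering as that position sequence:
positions: Zoe→1, Xia→2, Vic→3, Quinn→4, Uma→5, Nia→6
second ordering as positions: [6, 2, 1, 5, 4, 3]
Discordant pairs = inversions in this position sequence.
6: 2, 1, 5, 4, 3 → 5
2: 1 → 1
1: 0
5: 4, 3 → 2
4: 3 → 1
3: 0
Total: 5 + 1 + 0 + 2 + 1 + 0 = 9

9 disagreeing pairs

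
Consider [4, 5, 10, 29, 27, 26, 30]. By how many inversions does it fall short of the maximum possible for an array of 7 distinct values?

Maximum inversions for 7 distinct elements is C(7, 2) = 7·6/2 = 21.
Current inversions — for each element, count later smaller elements:
4: 0
5: 0
10: 0
29: 2
27: 1
26: 0
30: 0
Current total: 0 + 0 + 0 + 2 + 1 + 0 + 0 = 3
Shortfall: 21 − 3 = 18

18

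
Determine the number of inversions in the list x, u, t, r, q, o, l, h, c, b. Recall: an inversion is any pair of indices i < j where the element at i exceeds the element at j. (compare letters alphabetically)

For each element, count later entries that are smaller:
x → u, t, r, q, o, l, h, c, b → 9
u → t, r, q, o, l, h, c, b → 8
t → r, q, o, l, h, c, b → 7
r → q, o, l, h, c, b → 6
q → o, l, h, c, b → 5
o → l, h, c, b → 4
l → h, c, b → 3
h → c, b → 2
c → b → 1
b → none → 0
Sum: 9 + 8 + 7 + 6 + 5 + 4 + 3 + 2 + 1 + 0 = 45

Inversions: 45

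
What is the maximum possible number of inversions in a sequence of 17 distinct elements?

136

The maximum occurs when the array is in strictly decreasing order: every one of the C(17, 2) pairs is inverted.
C(17, 2) = 17·16/2 = 136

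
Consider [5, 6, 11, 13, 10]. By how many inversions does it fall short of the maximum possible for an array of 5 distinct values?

Maximum inversions for 5 distinct elements is C(5, 2) = 5·4/2 = 10.
Current inversions — for each element, count later smaller elements:
5: 0
6: 0
11: 1
13: 1
10: 0
Current total: 0 + 0 + 1 + 1 + 0 = 2
Shortfall: 10 − 2 = 8

8 inversions short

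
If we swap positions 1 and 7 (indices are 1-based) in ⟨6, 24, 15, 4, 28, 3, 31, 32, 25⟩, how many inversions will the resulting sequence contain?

Positions 1 and 7 hold 6 and 31; after swapping, the array is [31, 24, 15, 4, 28, 3, 6, 32, 25].
Sweep left to right; for each value list the smaller values that follow it:
31 → 24, 15, 4, 28, 3, 6, 25 → 7
24 → 15, 4, 3, 6 → 4
15 → 4, 3, 6 → 3
4 → 3 → 1
28 → 3, 6, 25 → 3
3 → none → 0
6 → none → 0
32 → 25 → 1
25 → none → 0
Sum: 7 + 4 + 3 + 1 + 3 + 0 + 0 + 1 + 0 = 19

19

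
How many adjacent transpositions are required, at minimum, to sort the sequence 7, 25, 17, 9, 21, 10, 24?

8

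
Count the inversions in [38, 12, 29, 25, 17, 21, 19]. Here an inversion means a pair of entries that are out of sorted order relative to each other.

There are 14 out-of-order pairs.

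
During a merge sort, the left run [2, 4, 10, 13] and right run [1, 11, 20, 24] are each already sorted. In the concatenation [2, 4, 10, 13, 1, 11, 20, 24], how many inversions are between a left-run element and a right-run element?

Count, for every r in R, how many entries of L exceed r:
r = 1: 2, 4, 10, 13 → 4
r = 11: 13 → 1
r = 20: none → 0
r = 24: none → 0
Cross-inversions: 4 + 1 + 0 + 0 = 5

5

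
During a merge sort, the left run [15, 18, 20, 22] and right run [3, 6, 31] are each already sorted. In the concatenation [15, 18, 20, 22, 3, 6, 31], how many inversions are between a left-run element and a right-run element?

8 split inversions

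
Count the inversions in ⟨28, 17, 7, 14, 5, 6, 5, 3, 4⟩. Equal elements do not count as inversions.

Count, for each position, how many later elements it exceeds:
28: 8
17: 7
7: 5
14: 5
5: 2
6: 3
5: 2
3: 0
4: 0
Sum: 8 + 7 + 5 + 5 + 2 + 3 + 2 + 0 + 0 = 32

Inversions: 32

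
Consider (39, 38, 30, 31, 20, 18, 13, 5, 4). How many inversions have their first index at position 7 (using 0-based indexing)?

1

The element at index 7 is 5.
Elements after it: 4
Those smaller than 5: 4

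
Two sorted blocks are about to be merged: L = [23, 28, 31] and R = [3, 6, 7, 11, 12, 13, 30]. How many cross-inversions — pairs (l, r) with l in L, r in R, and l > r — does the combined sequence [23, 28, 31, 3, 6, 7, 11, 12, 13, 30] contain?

19 cross-inversions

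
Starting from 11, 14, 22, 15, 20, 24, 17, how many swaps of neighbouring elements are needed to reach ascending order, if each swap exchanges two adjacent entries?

There are 5 swaps.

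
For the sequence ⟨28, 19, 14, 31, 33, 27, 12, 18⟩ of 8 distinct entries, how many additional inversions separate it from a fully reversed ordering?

11

Maximum inversions for 8 distinct elements is C(8, 2) = 8·7/2 = 28.
Current inversions — for each element, count later smaller elements:
28: 5
19: 3
14: 1
31: 3
33: 3
27: 2
12: 0
18: 0
Current total: 5 + 3 + 1 + 3 + 3 + 2 + 0 + 0 = 17
Shortfall: 28 − 17 = 11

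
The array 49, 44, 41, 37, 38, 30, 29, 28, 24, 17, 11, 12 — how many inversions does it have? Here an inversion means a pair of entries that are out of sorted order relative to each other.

64 out-of-order pairs

Sweep left to right; for each value list the smaller values that follow it:
49: 11
44: 10
41: 9
37: 7
38: 7
30: 6
29: 5
28: 4
24: 3
17: 2
11: 0
12: 0
Sum: 11 + 10 + 9 + 7 + 7 + 6 + 5 + 4 + 3 + 2 + 0 + 0 = 64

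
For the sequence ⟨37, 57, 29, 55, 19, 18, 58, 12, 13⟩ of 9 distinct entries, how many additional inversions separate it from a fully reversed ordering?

Maximum inversions for 9 distinct elements is C(9, 2) = 9·8/2 = 36.
Current inversions — for each element, count later smaller elements:
37: 5
57: 6
29: 4
55: 4
19: 3
18: 2
58: 2
12: 0
13: 0
Current total: 5 + 6 + 4 + 4 + 3 + 2 + 2 + 0 + 0 = 26
Shortfall: 36 − 26 = 10

10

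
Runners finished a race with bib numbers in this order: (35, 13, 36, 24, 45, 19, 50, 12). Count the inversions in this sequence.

For each element, count later entries that are smaller:
35 → 13, 24, 19, 12 → 4
13 → 12 → 1
36 → 24, 19, 12 → 3
24 → 19, 12 → 2
45 → 19, 12 → 2
19 → 12 → 1
50 → 12 → 1
12 → none → 0
Sum: 4 + 1 + 3 + 2 + 2 + 1 + 1 + 0 = 14

Inversions: 14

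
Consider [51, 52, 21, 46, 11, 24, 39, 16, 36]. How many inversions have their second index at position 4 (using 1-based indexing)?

The element at index 4 is 46.
Elements before it: 51, 52, 21
Those larger than 46: 51, 52

2 such elements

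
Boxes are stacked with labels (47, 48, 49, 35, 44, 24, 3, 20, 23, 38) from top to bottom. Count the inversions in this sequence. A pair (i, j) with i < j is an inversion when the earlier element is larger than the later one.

33

Element-by-element contributions:
47 → 35, 44, 24, 3, 20, 23, 38 → 7
48 → 35, 44, 24, 3, 20, 23, 38 → 7
49 → 35, 44, 24, 3, 20, 23, 38 → 7
35 → 24, 3, 20, 23 → 4
44 → 24, 3, 20, 23, 38 → 5
24 → 3, 20, 23 → 3
3 → none → 0
20 → none → 0
23 → none → 0
38 → none → 0
Sum: 7 + 7 + 7 + 4 + 5 + 3 + 0 + 0 + 0 + 0 = 33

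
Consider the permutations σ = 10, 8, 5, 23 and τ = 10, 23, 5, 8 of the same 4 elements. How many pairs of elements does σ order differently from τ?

3

Assign each item its position (1..4) in the first ordering, then rewrite the second ordering as that position sequence:
positions: 10→1, 8→2, 5→3, 23→4
second ordering as positions: [1, 4, 3, 2]
Discordant pairs = inversions in this position sequence.
1: 0
4: 3, 2 → 2
3: 2 → 1
2: 0
Total: 0 + 2 + 1 + 0 = 3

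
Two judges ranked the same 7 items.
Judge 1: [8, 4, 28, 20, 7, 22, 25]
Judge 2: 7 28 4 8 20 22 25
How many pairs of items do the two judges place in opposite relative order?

Assign each item its position (1..7) in the first ordering, then rewrite the second ordering as that position sequence:
positions: 8→1, 4→2, 28→3, 20→4, 7→5, 22→6, 25→7
second ordering as positions: [5, 3, 2, 1, 4, 6, 7]
Discordant pairs = inversions in this position sequence.
5: 3, 2, 1, 4 → 4
3: 2, 1 → 2
2: 1 → 1
1: 0
4: 0
6: 0
7: 0
Total: 4 + 2 + 1 + 0 + 0 + 0 + 0 = 7

7 discordant pairs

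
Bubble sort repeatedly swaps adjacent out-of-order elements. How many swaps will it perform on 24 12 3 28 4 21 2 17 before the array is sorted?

The minimum number of adjacent swaps to sort an array equals its inversion count, since every such swap removes exactly one inversion.
Count inversions — for each element, later elements that are smaller:
24: 12, 3, 4, 21, 2, 17 → 6
12: 3, 4, 2 → 3
3: 2 → 1
28: 4, 21, 2, 17 → 4
4: 2 → 1
21: 2, 17 → 2
2: none → 0
17: none → 0
Total inversions: 6 + 3 + 1 + 4 + 1 + 2 + 0 + 0 = 17

Swaps: 17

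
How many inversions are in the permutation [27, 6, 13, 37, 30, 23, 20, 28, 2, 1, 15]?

35 inversions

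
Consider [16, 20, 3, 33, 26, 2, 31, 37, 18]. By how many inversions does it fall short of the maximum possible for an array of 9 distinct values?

Maximum inversions for 9 distinct elements is C(9, 2) = 9·8/2 = 36.
Current inversions — for each element, count later smaller elements:
16: 2
20: 3
3: 1
33: 4
26: 2
2: 0
31: 1
37: 1
18: 0
Current total: 2 + 3 + 1 + 4 + 2 + 0 + 1 + 1 + 0 = 14
Shortfall: 36 − 14 = 22

22 inversions short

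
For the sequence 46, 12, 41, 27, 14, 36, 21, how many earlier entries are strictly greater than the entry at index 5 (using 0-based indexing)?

The element at index 5 is 36.
Elements before it: 46, 12, 41, 27, 14
Those larger than 36: 46, 41

2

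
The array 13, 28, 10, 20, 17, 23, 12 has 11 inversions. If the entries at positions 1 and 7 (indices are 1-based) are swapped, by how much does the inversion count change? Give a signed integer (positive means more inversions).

Positions 1 and 7 hold 13 and 12; after swapping, the array is [12, 28, 10, 20, 17, 23, 13].
Element-by-element contributions:
12: 1
28: 5
10: 0
20: 2
17: 1
23: 1
13: 0
Sum: 1 + 5 + 0 + 2 + 1 + 1 + 0 = 10
Change: 10 − 11 = -1

-1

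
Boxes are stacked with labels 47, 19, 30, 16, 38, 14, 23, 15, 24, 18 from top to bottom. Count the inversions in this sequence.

Element-by-element contributions:
47 → 19, 30, 16, 38, 14, 23, 15, 24, 18 → 9
19 → 16, 14, 15, 18 → 4
30 → 16, 14, 23, 15, 24, 18 → 6
16 → 14, 15 → 2
38 → 14, 23, 15, 24, 18 → 5
14 → none → 0
23 → 15, 18 → 2
15 → none → 0
24 → 18 → 1
18 → none → 0
Sum: 9 + 4 + 6 + 2 + 5 + 0 + 2 + 0 + 1 + 0 = 29

29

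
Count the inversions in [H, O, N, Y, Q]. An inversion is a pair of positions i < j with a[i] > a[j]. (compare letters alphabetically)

Listing every pair i<j with a[i]>a[j] (using 0-based positions):
(1,2): O > N
(3,4): Y > Q
That's 2 pairs.

2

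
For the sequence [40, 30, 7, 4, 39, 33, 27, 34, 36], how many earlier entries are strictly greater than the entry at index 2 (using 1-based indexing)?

1 such element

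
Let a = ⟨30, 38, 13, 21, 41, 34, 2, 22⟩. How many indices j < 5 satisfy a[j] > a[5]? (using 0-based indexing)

The element at index 5 is 34.
Elements before it: 30, 38, 13, 21, 41
Those larger than 34: 38, 41

2 such elements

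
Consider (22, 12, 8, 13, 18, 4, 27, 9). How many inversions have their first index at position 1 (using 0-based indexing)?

3

The element at index 1 is 12.
Elements after it: 8, 13, 18, 4, 27, 9
Those smaller than 12: 8, 4, 9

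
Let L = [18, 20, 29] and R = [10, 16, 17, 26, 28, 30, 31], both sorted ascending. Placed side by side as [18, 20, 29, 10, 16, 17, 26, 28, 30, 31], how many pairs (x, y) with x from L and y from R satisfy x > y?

11 split inversions

Take each right-half value and tally the left-half values above it:
r = 10: 18, 20, 29 → 3
r = 16: 18, 20, 29 → 3
r = 17: 18, 20, 29 → 3
r = 26: 29 → 1
r = 28: 29 → 1
r = 30: none → 0
r = 31: none → 0
Cross-inversions: 3 + 3 + 3 + 1 + 1 + 0 + 0 = 11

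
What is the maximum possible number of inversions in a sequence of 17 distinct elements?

The maximum occurs when the array is in strictly decreasing order: every one of the C(17, 2) pairs is inverted.
C(17, 2) = 17·16/2 = 136

136 inversions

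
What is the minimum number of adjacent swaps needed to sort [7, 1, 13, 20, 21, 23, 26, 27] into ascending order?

There is 1 swap.

Minimum adjacent swaps = number of inversions (each swap of adjacent out-of-order elements removes one inversion and no swap can remove more).
Count inversions — for each element, later elements that are smaller:
7: 1 → 1
1: none → 0
13: none → 0
20: none → 0
21: none → 0
23: none → 0
26: none → 0
27: none → 0
Total inversions: 1 + 0 + 0 + 0 + 0 + 0 + 0 + 0 = 1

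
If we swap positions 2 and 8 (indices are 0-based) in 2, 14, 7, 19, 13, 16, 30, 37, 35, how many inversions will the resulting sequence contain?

14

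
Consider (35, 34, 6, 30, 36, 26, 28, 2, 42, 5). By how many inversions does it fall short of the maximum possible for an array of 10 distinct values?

Maximum inversions for 10 distinct elements is C(10, 2) = 10·9/2 = 45.
Current inversions — for each element, count later smaller elements:
35: 7
34: 6
6: 2
30: 4
36: 4
26: 2
28: 2
2: 0
42: 1
5: 0
Current total: 7 + 6 + 2 + 4 + 4 + 2 + 2 + 0 + 1 + 0 = 28
Shortfall: 45 − 28 = 17

17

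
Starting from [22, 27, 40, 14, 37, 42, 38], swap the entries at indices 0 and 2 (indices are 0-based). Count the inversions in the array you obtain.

There are 9 inversions.

Positions 0 and 2 hold 22 and 40; after swapping, the array is [40, 27, 22, 14, 37, 42, 38].
Element-by-element contributions:
40: 5
27: 2
22: 1
14: 0
37: 0
42: 1
38: 0
Sum: 5 + 2 + 1 + 0 + 0 + 1 + 0 = 9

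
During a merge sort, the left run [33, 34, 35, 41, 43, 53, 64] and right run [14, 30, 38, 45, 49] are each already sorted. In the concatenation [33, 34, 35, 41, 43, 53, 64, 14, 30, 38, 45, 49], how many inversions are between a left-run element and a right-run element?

Count, for every r in R, how many entries of L exceed r:
r = 14: 33, 34, 35, 41, 43, 53, 64 → 7
r = 30: 33, 34, 35, 41, 43, 53, 64 → 7
r = 38: 41, 43, 53, 64 → 4
r = 45: 53, 64 → 2
r = 49: 53, 64 → 2
Cross-inversions: 7 + 7 + 4 + 2 + 2 = 22

22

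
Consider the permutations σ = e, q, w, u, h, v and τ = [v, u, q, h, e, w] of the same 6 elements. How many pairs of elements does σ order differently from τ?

11

Assign each item its position (1..6) in the first ordering, then rewrite the second ordering as that position sequence:
positions: e→1, q→2, w→3, u→4, h→5, v→6
second ordering as positions: [6, 4, 2, 5, 1, 3]
Discordant pairs = inversions in this position sequence.
6: 4, 2, 5, 1, 3 → 5
4: 2, 1, 3 → 3
2: 1 → 1
5: 1, 3 → 2
1: 0
3: 0
Total: 5 + 3 + 1 + 2 + 0 + 0 = 11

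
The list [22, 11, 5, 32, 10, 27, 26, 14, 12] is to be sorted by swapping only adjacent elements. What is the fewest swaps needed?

18

Each adjacent swap fixes exactly one inversion, so the minimum swap count equals the number of inversions.
Count inversions — for each element, later elements that are smaller:
22: 11, 5, 10, 14, 12 → 5
11: 5, 10 → 2
5: none → 0
32: 10, 27, 26, 14, 12 → 5
10: none → 0
27: 26, 14, 12 → 3
26: 14, 12 → 2
14: 12 → 1
12: none → 0
Total inversions: 5 + 2 + 0 + 5 + 0 + 3 + 2 + 1 + 0 = 18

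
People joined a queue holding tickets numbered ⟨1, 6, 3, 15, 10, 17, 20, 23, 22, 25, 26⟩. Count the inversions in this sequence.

For each element, count later entries that are smaller:
1: 0
6: 1
3: 0
15: 1
10: 0
17: 0
20: 0
23: 1
22: 0
25: 0
26: 0
Sum: 0 + 1 + 0 + 1 + 0 + 0 + 0 + 1 + 0 + 0 + 0 = 3

3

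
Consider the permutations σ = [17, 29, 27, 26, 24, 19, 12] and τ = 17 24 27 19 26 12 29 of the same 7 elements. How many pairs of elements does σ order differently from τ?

Assign each item its position (1..7) in the first ordering, then rewrite the second ordering as that position sequence:
positions: 17→1, 29→2, 27→3, 26→4, 24→5, 19→6, 12→7
second ordering as positions: [1, 5, 3, 6, 4, 7, 2]
Discordant pairs = inversions in this position sequence.
1: 0
5: 3, 4, 2 → 3
3: 2 → 1
6: 4, 2 → 2
4: 2 → 1
7: 2 → 1
2: 0
Total: 0 + 3 + 1 + 2 + 1 + 1 + 0 = 8

8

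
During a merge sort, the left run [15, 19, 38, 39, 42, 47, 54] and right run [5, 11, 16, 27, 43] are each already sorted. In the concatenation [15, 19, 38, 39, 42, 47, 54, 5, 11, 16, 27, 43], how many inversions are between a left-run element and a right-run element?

For each element r of the right run, count left-run elements greater than r:
r = 5: 15, 19, 38, 39, 42, 47, 54 → 7
r = 11: 15, 19, 38, 39, 42, 47, 54 → 7
r = 16: 19, 38, 39, 42, 47, 54 → 6
r = 27: 38, 39, 42, 47, 54 → 5
r = 43: 47, 54 → 2
Cross-inversions: 7 + 7 + 6 + 5 + 2 = 27

27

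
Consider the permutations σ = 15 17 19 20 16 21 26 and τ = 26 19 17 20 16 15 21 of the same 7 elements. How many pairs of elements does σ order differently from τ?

11

Assign each item its position (1..7) in the first ordering, then rewrite the second ordering as that position sequence:
positions: 15→1, 17→2, 19→3, 20→4, 16→5, 21→6, 26→7
second ordering as positions: [7, 3, 2, 4, 5, 1, 6]
Discordant pairs = inversions in this position sequence.
7: 3, 2, 4, 5, 1, 6 → 6
3: 2, 1 → 2
2: 1 → 1
4: 1 → 1
5: 1 → 1
1: 0
6: 0
Total: 6 + 2 + 1 + 1 + 1 + 0 + 0 = 11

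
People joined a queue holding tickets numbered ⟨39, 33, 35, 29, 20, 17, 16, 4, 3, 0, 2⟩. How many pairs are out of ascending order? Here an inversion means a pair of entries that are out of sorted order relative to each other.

53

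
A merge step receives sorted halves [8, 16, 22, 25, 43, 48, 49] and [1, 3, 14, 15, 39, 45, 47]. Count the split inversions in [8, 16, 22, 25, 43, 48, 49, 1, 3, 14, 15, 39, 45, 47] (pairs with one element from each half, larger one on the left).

33 cross-inversions

Take each right-half value and tally the left-half values above it:
r = 1: 8, 16, 22, 25, 43, 48, 49 → 7
r = 3: 8, 16, 22, 25, 43, 48, 49 → 7
r = 14: 16, 22, 25, 43, 48, 49 → 6
r = 15: 16, 22, 25, 43, 48, 49 → 6
r = 39: 43, 48, 49 → 3
r = 45: 48, 49 → 2
r = 47: 48, 49 → 2
Cross-inversions: 7 + 7 + 6 + 6 + 3 + 2 + 2 = 33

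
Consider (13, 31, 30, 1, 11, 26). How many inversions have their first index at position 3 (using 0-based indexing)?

0

The element at index 3 is 1.
Elements after it: 11, 26
None of them are smaller than 1.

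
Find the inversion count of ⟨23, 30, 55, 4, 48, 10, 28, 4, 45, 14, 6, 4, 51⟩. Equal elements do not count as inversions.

43 out-of-order pairs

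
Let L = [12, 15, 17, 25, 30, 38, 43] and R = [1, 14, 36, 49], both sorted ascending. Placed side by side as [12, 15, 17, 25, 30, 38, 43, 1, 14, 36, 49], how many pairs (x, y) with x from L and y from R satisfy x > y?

Split inversions: 15

Take each right-half value and tally the left-half values above it:
r = 1: 12, 15, 17, 25, 30, 38, 43 → 7
r = 14: 15, 17, 25, 30, 38, 43 → 6
r = 36: 38, 43 → 2
r = 49: none → 0
Cross-inversions: 7 + 6 + 2 + 0 = 15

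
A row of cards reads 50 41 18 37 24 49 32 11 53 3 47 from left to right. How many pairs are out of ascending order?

Element-by-element contributions:
50: 9
41: 6
18: 2
37: 4
24: 2
49: 4
32: 2
11: 1
53: 2
3: 0
47: 0
Sum: 9 + 6 + 2 + 4 + 2 + 4 + 2 + 1 + 2 + 0 + 0 = 32

32 inversions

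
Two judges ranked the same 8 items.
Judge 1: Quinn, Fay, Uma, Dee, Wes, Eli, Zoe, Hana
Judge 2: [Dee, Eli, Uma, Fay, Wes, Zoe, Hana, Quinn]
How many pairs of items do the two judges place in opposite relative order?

Assign each item its position (1..8) in the first ordering, then rewrite the second ordering as that position sequence:
positions: Quinn→1, Fay→2, Uma→3, Dee→4, Wes→5, Eli→6, Zoe→7, Hana→8
second ordering as positions: [4, 6, 3, 2, 5, 7, 8, 1]
Discordant pairs = inversions in this position sequence.
4: 3, 2, 1 → 3
6: 3, 2, 5, 1 → 4
3: 2, 1 → 2
2: 1 → 1
5: 1 → 1
7: 1 → 1
8: 1 → 1
1: 0
Total: 3 + 4 + 2 + 1 + 1 + 1 + 1 + 0 = 13

13 discordant pairs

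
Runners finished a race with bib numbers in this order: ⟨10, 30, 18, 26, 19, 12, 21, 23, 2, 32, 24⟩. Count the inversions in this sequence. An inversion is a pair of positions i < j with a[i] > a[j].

23 out-of-order pairs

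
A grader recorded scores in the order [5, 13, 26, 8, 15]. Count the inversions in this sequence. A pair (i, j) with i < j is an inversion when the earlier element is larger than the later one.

Count, for each position, how many later elements it exceeds:
5 → none → 0
13 → 8 → 1
26 → 8, 15 → 2
8 → none → 0
15 → none → 0
Sum: 0 + 1 + 2 + 0 + 0 = 3

3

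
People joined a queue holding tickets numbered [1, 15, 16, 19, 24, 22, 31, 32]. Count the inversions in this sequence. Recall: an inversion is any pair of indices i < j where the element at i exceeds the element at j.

For each element, count later entries that are smaller:
1 → none → 0
15 → none → 0
16 → none → 0
19 → none → 0
24 → 22 → 1
22 → none → 0
31 → none → 0
32 → none → 0
Sum: 0 + 0 + 0 + 0 + 1 + 0 + 0 + 0 = 1

1 inversion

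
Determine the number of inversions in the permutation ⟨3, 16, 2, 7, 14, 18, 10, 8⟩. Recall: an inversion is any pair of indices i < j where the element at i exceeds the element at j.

Element-by-element contributions:
3 → 2 → 1
16 → 2, 7, 14, 10, 8 → 5
2 → none → 0
7 → none → 0
14 → 10, 8 → 2
18 → 10, 8 → 2
10 → 8 → 1
8 → none → 0
Sum: 1 + 5 + 0 + 0 + 2 + 2 + 1 + 0 = 11

There are 11 out-of-order pairs.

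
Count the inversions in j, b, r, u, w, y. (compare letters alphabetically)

Sweep left to right; for each value list the smaller values that follow it:
j → b → 1
b → none → 0
r → none → 0
u → none → 0
w → none → 0
y → none → 0
Sum: 1 + 0 + 0 + 0 + 0 + 0 = 1

1 inversion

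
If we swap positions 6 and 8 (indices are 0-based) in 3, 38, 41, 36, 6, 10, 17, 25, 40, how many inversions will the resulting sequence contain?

Positions 6 and 8 hold 17 and 40; after swapping, the array is [3, 38, 41, 36, 6, 10, 40, 25, 17].
Sweep left to right; for each value list the smaller values that follow it:
3 → none → 0
38 → 36, 6, 10, 25, 17 → 5
41 → 36, 6, 10, 40, 25, 17 → 6
36 → 6, 10, 25, 17 → 4
6 → none → 0
10 → none → 0
40 → 25, 17 → 2
25 → 17 → 1
17 → none → 0
Sum: 0 + 5 + 6 + 4 + 0 + 0 + 2 + 1 + 0 = 18

18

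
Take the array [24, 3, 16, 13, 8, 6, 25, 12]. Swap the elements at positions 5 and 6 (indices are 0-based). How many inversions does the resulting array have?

Positions 5 and 6 hold 6 and 25; after swapping, the array is [24, 3, 16, 13, 8, 25, 6, 12].
Element-by-element contributions:
24 → 3, 16, 13, 8, 6, 12 → 6
3 → none → 0
16 → 13, 8, 6, 12 → 4
13 → 8, 6, 12 → 3
8 → 6 → 1
25 → 6, 12 → 2
6 → none → 0
12 → none → 0
Sum: 6 + 0 + 4 + 3 + 1 + 2 + 0 + 0 = 16

16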